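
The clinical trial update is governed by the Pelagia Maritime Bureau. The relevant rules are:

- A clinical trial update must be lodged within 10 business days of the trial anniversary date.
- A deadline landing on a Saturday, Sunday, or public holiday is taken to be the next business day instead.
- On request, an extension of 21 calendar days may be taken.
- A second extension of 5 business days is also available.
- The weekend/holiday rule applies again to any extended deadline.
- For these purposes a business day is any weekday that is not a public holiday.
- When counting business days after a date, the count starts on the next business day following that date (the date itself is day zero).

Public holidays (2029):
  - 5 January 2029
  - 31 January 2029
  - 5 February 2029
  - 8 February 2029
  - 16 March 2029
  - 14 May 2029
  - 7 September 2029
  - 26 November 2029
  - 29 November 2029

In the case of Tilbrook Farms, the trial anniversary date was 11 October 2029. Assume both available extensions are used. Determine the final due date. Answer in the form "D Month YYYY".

Counting 10 business days after 11 October 2029 (skipping weekends and listed holidays) reaches 25 October 2029.
Since 25 October 2029 is a Thursday and not a holiday, the date is unchanged.
The 21-calendar-day extension moves the deadline from 25 October 2029 to 15 November 2029.
15 November 2029 (Thursday) is already a business day.
Applying the 5-business-day extension: 5 business days after 15 November 2029 is 22 November 2029.
22 November 2029 falls on a Thursday, which is a business day, so no adjustment is needed.
Final deadline: 22 November 2029.

22 November 2029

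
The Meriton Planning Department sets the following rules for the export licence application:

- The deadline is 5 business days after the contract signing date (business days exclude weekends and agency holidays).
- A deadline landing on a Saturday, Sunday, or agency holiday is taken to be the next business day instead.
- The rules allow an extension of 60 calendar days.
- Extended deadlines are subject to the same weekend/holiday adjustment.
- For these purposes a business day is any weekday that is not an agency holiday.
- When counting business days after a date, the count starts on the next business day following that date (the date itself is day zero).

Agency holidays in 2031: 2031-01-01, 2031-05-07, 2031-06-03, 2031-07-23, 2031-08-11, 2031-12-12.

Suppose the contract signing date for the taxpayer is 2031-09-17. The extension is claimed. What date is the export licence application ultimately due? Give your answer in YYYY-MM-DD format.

2031-11-24

Starting the day after 2031-09-17 and counting 5 business days lands on 2031-09-24.
2031-09-24 falls on a Wednesday, which is a business day, so no adjustment is needed.
Applying the 60-calendar-day extension: 2031-09-24 + 60 days = 2031-11-23.
Because 2031-11-23 is a Sunday, the deadline becomes 2031-11-24 (Monday).
The final due date is 2031-11-24.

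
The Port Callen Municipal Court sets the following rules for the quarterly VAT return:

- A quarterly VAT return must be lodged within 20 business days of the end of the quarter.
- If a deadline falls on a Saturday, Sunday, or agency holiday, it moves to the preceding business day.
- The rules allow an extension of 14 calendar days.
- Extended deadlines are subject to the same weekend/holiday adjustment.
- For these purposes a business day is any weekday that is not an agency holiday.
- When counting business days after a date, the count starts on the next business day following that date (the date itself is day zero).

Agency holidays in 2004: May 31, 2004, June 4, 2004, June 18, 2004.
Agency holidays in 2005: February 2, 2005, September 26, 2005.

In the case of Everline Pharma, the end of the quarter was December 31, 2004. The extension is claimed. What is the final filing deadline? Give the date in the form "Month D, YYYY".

Counting 20 business days after December 31, 2004 (skipping weekends and listed holidays) reaches January 28, 2005.
January 28, 2005 falls on a Friday, which is a business day, so no adjustment is needed.
With the 14-day extension, January 28, 2005 becomes February 11, 2005.
February 11, 2005 (Friday) is already a business day.
Deadline: February 11, 2005.

February 11, 2005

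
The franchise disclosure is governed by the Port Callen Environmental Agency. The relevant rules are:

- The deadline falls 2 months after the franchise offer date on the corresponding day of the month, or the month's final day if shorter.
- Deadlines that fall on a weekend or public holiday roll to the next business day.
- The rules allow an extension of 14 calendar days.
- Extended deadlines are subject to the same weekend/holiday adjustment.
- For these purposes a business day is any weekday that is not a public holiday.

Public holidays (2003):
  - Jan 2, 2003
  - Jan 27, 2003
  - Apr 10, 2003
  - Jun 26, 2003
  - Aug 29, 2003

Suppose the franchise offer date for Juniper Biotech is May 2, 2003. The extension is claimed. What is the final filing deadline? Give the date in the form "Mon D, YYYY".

2 months after May 2, 2003, on the same day of the month, is Jul 2, 2003.
Since Jul 2, 2003 is a Wednesday and not a holiday, the date is unchanged.
Add the 14 calendar-day extension to Jul 2, 2003: Jul 16, 2003.
Jul 16, 2003 (Wednesday) is already a business day.
So the filing is due Jul 16, 2003.

Jul 16, 2003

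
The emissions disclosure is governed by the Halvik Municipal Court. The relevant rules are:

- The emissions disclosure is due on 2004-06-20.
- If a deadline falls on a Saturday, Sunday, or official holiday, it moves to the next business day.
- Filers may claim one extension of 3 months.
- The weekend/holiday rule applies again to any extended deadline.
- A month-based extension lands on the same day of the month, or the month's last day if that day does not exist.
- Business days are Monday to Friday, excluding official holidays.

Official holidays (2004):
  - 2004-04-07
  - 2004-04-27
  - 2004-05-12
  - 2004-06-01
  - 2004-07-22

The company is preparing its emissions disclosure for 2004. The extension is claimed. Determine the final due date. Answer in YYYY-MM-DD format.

Start from the fixed due date, 2004-06-20.
Because 2004-06-20 is a Sunday, the deadline becomes 2004-06-21 (Monday).
Applying the 3 months extension: 3 months after 2004-06-21 is 2004-09-21.
Since 2004-09-21 is a Tuesday and not a holiday, the date is unchanged.
So the filing is due 2004-09-21.

2004-09-21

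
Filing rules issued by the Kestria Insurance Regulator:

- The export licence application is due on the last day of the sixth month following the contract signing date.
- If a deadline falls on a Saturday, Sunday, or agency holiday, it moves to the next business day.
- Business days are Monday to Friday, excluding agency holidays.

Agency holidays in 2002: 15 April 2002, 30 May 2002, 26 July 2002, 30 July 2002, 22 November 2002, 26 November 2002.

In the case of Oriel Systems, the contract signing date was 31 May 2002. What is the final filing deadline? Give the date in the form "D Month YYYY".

6 months after 31 May 2002 is November 2002; that month ends on 30 November 2002.
30 November 2002 is a Saturday; the next business day is 2 December 2002 (Monday).
The final due date is 2 December 2002.

2 December 2002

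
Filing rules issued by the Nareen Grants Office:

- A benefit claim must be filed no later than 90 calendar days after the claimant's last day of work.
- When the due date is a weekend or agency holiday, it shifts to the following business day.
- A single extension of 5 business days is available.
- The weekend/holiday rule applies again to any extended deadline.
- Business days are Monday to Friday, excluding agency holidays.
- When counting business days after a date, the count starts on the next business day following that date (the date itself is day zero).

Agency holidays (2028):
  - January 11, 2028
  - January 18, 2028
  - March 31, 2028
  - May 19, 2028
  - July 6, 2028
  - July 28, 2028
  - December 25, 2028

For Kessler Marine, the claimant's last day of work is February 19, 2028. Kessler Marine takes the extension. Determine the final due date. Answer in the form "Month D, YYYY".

From February 19, 2028, 90 calendar days later is May 19, 2028.
May 19, 2028 falls on a listed holiday. Rolling to the next business day gives May 22, 2028, a Monday.
The 5-business-day extension runs from May 22, 2028 to May 29, 2028.
Since May 29, 2028 is a Monday and not a holiday, the date is unchanged.
So the filing is due May 29, 2028.

May 29, 2028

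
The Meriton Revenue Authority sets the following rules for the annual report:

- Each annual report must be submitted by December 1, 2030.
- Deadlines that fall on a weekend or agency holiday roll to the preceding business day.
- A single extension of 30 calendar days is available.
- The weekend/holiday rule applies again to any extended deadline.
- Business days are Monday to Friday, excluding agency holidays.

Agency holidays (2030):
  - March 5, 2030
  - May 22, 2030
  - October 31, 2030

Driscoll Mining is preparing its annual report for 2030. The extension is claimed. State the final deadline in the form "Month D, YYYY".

December 27, 2030

Start from the fixed due date, December 1, 2030.
December 1, 2030 falls on a Sunday. Rolling to the preceding business day gives November 29, 2030, a Friday.
Applying the 30-calendar-day extension: November 29, 2030 + 30 days = December 29, 2030.
December 29, 2030 is a Sunday, so it moves to the preceding business day, December 27, 2030 (Friday).
Final deadline: December 27, 2030.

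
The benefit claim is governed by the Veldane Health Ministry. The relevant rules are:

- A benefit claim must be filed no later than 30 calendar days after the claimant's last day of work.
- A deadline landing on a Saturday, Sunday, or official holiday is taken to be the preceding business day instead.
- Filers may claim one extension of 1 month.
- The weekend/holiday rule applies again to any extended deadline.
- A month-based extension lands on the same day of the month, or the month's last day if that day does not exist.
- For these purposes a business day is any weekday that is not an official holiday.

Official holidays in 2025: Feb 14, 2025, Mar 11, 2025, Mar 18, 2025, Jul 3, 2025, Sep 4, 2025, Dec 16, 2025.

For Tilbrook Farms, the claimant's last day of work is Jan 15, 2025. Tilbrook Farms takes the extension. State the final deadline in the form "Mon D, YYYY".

Mar 13, 2025

Trigger date Jan 15, 2025 + 30 calendar days = Feb 14, 2025.
Feb 14, 2025 is a listed holiday; the preceding business day is Feb 13, 2025 (Thursday).
The 1 month extension carries Feb 13, 2025 to Mar 13, 2025.
Mar 13, 2025 (Thursday) is already a business day.
Final deadline: Mar 13, 2025.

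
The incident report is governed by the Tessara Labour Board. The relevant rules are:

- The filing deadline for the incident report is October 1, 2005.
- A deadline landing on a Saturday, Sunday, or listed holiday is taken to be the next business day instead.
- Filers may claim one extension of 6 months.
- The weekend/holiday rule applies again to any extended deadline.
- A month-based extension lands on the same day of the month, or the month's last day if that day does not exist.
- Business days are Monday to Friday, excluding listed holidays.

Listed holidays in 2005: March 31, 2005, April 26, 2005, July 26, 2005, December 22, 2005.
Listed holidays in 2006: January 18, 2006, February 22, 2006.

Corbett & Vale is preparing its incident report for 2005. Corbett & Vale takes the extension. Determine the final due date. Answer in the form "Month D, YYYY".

Start from the fixed due date, October 1, 2005.
October 1, 2005 falls on a Saturday. Rolling to the next business day gives October 3, 2005, a Monday.
Applying the 6 months extension: 6 months after October 3, 2005 is April 3, 2006.
Since April 3, 2006 is a Monday and not a holiday, the date is unchanged.
Deadline: April 3, 2006.

April 3, 2006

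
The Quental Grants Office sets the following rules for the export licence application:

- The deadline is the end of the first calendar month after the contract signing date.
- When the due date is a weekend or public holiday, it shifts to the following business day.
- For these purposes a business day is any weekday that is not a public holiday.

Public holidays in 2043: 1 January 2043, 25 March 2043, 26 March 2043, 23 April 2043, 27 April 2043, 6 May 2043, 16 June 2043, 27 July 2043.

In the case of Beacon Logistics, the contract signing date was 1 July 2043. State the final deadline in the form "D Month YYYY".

31 August 2043

1 month after 1 July 2043 falls in August 2043; the last day of that month is 31 August 2043.
Since 31 August 2043 is a Monday and not a holiday, the date is unchanged.
So the filing is due 31 August 2043.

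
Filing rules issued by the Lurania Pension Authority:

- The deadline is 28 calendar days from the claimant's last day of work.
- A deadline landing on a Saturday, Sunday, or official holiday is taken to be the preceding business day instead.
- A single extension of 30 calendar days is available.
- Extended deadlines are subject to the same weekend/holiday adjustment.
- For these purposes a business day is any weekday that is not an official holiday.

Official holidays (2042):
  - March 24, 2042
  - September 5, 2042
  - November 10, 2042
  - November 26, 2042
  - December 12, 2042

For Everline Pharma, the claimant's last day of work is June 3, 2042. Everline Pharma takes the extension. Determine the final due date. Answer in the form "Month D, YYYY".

28 calendar days after June 3, 2042 is July 1, 2042.
July 1, 2042 falls on a Tuesday, which is a business day, so no adjustment is needed.
Applying the 30-calendar-day extension: July 1, 2042 + 30 days = July 31, 2042.
July 31, 2042 falls on a Thursday, which is a business day, so no adjustment is needed.
Deadline: July 31, 2042.

July 31, 2042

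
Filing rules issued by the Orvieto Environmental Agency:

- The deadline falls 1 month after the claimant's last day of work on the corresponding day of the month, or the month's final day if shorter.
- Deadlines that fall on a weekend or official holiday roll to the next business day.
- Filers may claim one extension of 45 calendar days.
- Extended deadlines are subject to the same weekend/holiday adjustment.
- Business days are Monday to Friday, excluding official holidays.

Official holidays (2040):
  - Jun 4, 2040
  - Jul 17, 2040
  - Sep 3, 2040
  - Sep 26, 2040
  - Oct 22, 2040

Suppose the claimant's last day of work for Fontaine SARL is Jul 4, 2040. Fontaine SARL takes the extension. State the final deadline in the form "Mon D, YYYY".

Sep 20, 2040

1 month from Jul 4, 2040 is Aug 4, 2040.
Aug 4, 2040 is a Saturday, so it moves to the next business day, Aug 6, 2040 (Monday).
The 45-calendar-day extension moves the deadline from Aug 6, 2040 to Sep 20, 2040.
Sep 20, 2040 is a Thursday and not a listed holiday, so it stands.
The final due date is Sep 20, 2040.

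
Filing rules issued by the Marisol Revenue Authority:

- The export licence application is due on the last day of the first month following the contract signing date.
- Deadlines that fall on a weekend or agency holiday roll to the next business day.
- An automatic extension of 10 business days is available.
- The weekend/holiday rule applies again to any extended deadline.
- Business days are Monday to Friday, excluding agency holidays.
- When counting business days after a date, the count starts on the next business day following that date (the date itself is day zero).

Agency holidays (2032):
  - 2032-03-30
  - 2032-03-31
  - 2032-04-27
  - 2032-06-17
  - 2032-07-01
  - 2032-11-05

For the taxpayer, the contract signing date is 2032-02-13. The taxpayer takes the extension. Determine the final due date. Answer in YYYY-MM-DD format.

2032-04-15

1 month after 2032-02-13 falls in March 2032; the last day of that month is 2032-03-31.
2032-03-31 is a listed holiday; the next business day is 2032-04-01 (Thursday).
Counting 10 further business days from 2032-04-01 reaches 2032-04-15.
Since 2032-04-15 is a Thursday and not a holiday, the date is unchanged.
The final due date is 2032-04-15.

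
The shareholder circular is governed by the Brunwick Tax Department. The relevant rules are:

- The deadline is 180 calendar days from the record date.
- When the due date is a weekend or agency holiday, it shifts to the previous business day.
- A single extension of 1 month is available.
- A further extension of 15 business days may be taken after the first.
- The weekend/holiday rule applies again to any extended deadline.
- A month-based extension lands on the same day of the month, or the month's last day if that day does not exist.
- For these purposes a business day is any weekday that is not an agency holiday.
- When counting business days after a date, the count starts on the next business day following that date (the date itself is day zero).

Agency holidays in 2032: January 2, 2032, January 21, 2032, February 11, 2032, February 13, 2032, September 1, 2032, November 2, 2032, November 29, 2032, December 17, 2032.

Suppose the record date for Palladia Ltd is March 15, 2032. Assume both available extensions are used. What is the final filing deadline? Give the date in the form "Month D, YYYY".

October 29, 2032

Adding 180 calendar days to March 15, 2032 gives September 11, 2032.
September 11, 2032 is a Saturday, so it moves to the preceding business day, September 10, 2032 (Friday).
Applying the 1 month extension: 1 month after September 10, 2032 is October 10, 2032.
October 10, 2032 is a Sunday; the preceding business day is October 8, 2032 (Friday).
Applying the 15-business-day extension: 15 business days after October 8, 2032 is October 29, 2032.
October 29, 2032 falls on a Friday, which is a business day, so no adjustment is needed.
Final deadline: October 29, 2032.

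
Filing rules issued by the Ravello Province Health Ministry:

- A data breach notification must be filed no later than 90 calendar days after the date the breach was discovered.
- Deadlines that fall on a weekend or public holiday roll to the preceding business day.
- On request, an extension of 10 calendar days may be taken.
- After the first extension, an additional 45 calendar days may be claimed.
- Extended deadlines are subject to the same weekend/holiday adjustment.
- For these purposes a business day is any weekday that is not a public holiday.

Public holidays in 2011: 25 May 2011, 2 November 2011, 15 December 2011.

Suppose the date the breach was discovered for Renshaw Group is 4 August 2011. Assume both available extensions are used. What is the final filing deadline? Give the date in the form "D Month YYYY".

Trigger date 4 August 2011 + 90 calendar days = 2 November 2011.
2 November 2011 is a listed holiday; the preceding business day is 1 November 2011 (Tuesday).
Applying the 10-calendar-day extension: 1 November 2011 + 10 days = 11 November 2011.
11 November 2011 (Friday) is already a business day.
Applying the 45-calendar-day extension: 11 November 2011 + 45 days = 26 December 2011.
26 December 2011 is a Monday and not a listed holiday, so it stands.
So the filing is due 26 December 2011.

26 December 2011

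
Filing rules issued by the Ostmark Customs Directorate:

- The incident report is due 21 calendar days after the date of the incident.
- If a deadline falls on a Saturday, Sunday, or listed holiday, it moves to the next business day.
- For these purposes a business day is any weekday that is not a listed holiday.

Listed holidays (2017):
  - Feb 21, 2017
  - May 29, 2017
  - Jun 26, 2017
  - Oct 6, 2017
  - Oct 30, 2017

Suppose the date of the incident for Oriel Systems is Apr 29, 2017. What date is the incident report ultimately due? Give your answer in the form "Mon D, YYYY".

May 22, 2017

Adding 21 calendar days to Apr 29, 2017 gives May 20, 2017.
May 20, 2017 is a Saturday, so it moves to the next business day, May 22, 2017 (Monday).
So the filing is due May 22, 2017.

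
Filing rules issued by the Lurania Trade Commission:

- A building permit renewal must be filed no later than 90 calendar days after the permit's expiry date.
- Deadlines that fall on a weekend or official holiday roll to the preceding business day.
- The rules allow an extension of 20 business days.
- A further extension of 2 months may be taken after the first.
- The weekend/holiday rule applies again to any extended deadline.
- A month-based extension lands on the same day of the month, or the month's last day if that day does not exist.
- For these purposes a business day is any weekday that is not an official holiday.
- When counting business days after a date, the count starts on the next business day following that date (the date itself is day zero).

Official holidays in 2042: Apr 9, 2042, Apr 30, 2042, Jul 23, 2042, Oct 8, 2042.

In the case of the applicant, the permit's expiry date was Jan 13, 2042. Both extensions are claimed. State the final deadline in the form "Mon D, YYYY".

Jul 11, 2042

Adding 90 calendar days to Jan 13, 2042 gives Apr 13, 2042.
Apr 13, 2042 is a Sunday; the preceding business day is Apr 11, 2042 (Friday).
The 20-business-day extension runs from Apr 11, 2042 to May 12, 2042.
May 12, 2042 (Monday) is already a business day.
Applying the 2 months extension: 2 months after May 12, 2042 is Jul 12, 2042.
Jul 12, 2042 is a Saturday, so it moves to the preceding business day, Jul 11, 2042 (Friday).
The final due date is Jul 11, 2042.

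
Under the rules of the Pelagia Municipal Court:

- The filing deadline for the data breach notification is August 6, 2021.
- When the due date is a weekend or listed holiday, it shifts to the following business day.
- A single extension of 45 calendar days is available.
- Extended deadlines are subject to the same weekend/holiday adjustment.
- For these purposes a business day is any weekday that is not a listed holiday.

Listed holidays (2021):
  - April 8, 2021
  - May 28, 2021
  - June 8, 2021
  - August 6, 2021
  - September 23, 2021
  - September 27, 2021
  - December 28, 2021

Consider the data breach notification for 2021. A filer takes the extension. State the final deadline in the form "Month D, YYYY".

September 24, 2021

Start from the fixed due date, August 6, 2021.
August 6, 2021 is a listed holiday, so it moves to the next business day, August 9, 2021 (Monday).
With the 45-day extension, August 9, 2021 becomes September 23, 2021.
September 23, 2021 is a listed holiday; the next business day is September 24, 2021 (Friday).
Final deadline: September 24, 2021.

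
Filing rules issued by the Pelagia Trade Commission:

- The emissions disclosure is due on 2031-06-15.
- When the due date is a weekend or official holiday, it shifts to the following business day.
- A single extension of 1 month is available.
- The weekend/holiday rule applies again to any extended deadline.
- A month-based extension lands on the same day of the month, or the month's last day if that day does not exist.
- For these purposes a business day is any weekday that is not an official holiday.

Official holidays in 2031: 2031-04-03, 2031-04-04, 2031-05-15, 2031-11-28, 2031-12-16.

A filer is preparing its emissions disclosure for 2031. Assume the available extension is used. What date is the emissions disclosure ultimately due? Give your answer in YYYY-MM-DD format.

2031-07-16

The statutory due date is 2031-06-15.
2031-06-15 is a Sunday; the next business day is 2031-06-16 (Monday).
Applying the 1 month extension: 1 month after 2031-06-16 is 2031-07-16.
2031-07-16 falls on a Wednesday, which is a business day, so no adjustment is needed.
Final deadline: 2031-07-16.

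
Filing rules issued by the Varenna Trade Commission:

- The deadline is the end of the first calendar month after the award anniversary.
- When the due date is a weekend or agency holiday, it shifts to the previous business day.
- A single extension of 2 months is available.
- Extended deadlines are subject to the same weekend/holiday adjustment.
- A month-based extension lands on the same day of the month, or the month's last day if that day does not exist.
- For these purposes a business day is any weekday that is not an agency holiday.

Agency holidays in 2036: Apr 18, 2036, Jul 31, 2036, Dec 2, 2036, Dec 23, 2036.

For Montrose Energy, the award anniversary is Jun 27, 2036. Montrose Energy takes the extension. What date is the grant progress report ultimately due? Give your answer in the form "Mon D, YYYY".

Sep 30, 2036

1 month after Jun 27, 2036 is July 2036; that month ends on Jul 31, 2036.
Jul 31, 2036 is a listed holiday; the preceding business day is Jul 30, 2036 (Wednesday).
Add 2 months to Jul 30, 2036: Sep 30, 2036.
Sep 30, 2036 is a Tuesday and not a listed holiday, so it stands.
So the filing is due Sep 30, 2036.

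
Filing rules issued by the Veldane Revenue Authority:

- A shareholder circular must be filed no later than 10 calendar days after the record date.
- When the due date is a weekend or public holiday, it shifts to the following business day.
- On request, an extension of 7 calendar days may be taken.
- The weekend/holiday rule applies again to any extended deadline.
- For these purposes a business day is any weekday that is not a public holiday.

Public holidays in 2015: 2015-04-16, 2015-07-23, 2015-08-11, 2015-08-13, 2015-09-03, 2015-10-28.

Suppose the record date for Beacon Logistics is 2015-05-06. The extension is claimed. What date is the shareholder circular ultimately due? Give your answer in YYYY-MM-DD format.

2015-05-25

Adding 10 calendar days to 2015-05-06 gives 2015-05-16.
2015-05-16 is a Saturday; the next business day is 2015-05-18 (Monday).
The 7-calendar-day extension moves the deadline from 2015-05-18 to 2015-05-25.
2015-05-25 is a Monday and not a listed holiday, so it stands.
Final deadline: 2015-05-25.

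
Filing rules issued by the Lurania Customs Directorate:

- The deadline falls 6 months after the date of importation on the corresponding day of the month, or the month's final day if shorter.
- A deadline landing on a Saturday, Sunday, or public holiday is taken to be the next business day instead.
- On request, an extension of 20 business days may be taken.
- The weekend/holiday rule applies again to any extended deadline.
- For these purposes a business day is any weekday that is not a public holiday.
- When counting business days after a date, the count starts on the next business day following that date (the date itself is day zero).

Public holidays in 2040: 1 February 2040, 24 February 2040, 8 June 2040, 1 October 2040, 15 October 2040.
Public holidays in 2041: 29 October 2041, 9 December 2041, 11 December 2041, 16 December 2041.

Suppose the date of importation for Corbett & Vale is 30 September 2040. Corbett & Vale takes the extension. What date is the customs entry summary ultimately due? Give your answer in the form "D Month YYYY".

6 months after 30 September 2040, on the same day of the month, is 30 March 2041.
30 March 2041 is a Saturday; the next business day is 1 April 2041 (Monday).
Applying the 20-business-day extension: 20 business days after 1 April 2041 is 29 April 2041.
29 April 2041 (Monday) is already a business day.
The final due date is 29 April 2041.

29 April 2041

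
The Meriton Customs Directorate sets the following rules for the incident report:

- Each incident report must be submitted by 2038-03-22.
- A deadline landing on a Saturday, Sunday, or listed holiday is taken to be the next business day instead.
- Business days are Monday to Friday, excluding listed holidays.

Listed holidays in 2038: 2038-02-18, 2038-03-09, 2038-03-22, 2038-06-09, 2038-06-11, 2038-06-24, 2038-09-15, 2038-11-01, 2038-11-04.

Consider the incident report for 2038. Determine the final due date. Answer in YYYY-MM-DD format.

The stated deadline is 2038-03-22.
Because 2038-03-22 is a listed holiday, the deadline becomes 2038-03-23 (Tuesday).
So the filing is due 2038-03-23.

2038-03-23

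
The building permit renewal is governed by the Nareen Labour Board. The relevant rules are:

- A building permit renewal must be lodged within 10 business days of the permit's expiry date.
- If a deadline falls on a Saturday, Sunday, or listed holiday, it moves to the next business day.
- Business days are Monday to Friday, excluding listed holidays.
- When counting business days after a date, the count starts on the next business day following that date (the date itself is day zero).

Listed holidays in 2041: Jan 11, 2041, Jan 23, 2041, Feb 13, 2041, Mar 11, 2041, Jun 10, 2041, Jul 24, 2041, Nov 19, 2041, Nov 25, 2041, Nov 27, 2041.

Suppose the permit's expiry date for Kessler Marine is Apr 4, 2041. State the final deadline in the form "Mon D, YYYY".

Apr 18, 2041

Counting 10 business days after Apr 4, 2041 (skipping weekends and listed holidays) reaches Apr 18, 2041.
Apr 18, 2041 is a Thursday and not a listed holiday, so it stands.
The final due date is Apr 18, 2041.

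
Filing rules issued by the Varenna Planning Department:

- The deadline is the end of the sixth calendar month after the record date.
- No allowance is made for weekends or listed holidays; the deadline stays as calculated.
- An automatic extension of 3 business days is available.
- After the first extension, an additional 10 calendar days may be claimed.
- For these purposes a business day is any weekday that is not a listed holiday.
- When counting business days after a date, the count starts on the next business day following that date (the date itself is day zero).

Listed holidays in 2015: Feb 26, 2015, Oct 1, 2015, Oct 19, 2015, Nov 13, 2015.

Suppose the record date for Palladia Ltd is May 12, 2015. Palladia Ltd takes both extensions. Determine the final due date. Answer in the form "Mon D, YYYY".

Dec 13, 2015

6 months after May 12, 2015 falls in November 2015; the last day of that month is Nov 30, 2015.
No adjustment is made for weekends or holidays, so Nov 30, 2015 stands.
Counting 3 further business days from Nov 30, 2015 reaches Dec 3, 2015.
No adjustment is made for weekends or holidays, so Dec 3, 2015 stands.
Applying the 10-calendar-day extension: Dec 3, 2015 + 10 days = Dec 13, 2015.
No adjustment is made for weekends or holidays, so Dec 13, 2015 stands.
The final due date is Dec 13, 2015.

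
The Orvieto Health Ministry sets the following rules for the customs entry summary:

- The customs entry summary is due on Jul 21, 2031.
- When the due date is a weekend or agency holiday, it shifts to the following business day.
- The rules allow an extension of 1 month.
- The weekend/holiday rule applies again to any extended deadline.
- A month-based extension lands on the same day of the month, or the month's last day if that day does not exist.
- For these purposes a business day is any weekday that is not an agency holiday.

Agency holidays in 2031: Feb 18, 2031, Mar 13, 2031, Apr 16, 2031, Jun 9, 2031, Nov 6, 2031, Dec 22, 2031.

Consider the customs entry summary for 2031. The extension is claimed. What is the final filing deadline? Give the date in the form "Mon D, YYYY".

Aug 21, 2031

The stated deadline is Jul 21, 2031.
Jul 21, 2031 falls on a Monday, which is a business day, so no adjustment is needed.
Applying the 1 month extension: 1 month after Jul 21, 2031 is Aug 21, 2031.
Since Aug 21, 2031 is a Thursday and not a holiday, the date is unchanged.
Final deadline: Aug 21, 2031.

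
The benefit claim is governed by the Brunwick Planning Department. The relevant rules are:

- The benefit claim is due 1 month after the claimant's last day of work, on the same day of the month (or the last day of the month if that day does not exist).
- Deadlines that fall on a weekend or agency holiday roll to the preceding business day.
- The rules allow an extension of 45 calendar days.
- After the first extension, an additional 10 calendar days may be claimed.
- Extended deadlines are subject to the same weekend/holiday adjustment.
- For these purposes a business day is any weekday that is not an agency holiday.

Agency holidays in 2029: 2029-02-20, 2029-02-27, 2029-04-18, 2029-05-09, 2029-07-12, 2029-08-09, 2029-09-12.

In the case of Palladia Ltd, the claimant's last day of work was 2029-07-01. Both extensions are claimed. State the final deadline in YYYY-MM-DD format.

1 month from 2029-07-01 is 2029-08-01.
2029-08-01 is a Wednesday and not a listed holiday, so it stands.
Applying the 45-calendar-day extension: 2029-08-01 + 45 days = 2029-09-15.
Because 2029-09-15 is a Saturday, the deadline becomes 2029-09-14 (Friday).
The 10-calendar-day extension moves the deadline from 2029-09-14 to 2029-09-24.
Since 2029-09-24 is a Monday and not a holiday, the date is unchanged.
Final deadline: 2029-09-24.

2029-09-24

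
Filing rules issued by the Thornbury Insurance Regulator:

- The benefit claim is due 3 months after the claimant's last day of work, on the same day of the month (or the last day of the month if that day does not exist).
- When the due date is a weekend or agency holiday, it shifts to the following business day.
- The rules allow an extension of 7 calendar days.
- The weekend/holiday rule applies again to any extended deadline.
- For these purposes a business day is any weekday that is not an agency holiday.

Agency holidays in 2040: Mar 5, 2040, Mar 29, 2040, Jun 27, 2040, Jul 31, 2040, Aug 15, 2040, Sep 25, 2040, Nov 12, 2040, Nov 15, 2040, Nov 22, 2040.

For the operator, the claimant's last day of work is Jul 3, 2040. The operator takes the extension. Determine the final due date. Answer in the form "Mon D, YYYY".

Oct 10, 2040

Moving 3 months forward from Jul 3, 2040 on the corresponding day gives Oct 3, 2040.
Since Oct 3, 2040 is a Wednesday and not a holiday, the date is unchanged.
The 7-calendar-day extension moves the deadline from Oct 3, 2040 to Oct 10, 2040.
Since Oct 10, 2040 is a Wednesday and not a holiday, the date is unchanged.
Deadline: Oct 10, 2040.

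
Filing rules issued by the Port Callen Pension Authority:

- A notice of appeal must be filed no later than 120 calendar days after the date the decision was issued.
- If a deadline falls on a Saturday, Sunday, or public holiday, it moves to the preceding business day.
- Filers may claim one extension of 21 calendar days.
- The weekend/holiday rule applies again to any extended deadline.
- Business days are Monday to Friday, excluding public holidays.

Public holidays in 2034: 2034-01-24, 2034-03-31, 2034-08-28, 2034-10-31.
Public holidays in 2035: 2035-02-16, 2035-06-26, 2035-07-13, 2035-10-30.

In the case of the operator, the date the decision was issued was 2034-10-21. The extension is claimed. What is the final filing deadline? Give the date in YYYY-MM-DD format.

From 2034-10-21, 120 calendar days later is 2035-02-18.
2035-02-18 is a Sunday; the preceding business day is 2035-02-15 (Thursday).
With the 21-day extension, 2035-02-15 becomes 2035-03-08.
2035-03-08 (Thursday) is already a business day.
Final deadline: 2035-03-08.

2035-03-08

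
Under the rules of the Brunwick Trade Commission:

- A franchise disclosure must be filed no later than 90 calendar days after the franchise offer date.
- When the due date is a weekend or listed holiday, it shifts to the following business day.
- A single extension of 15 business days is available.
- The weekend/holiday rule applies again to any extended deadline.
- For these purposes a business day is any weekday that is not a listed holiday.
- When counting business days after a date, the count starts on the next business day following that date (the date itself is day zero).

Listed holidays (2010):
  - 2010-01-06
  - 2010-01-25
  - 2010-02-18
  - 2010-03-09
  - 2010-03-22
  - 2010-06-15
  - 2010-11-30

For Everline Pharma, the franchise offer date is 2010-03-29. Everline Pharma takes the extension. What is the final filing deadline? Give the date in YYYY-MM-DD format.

Trigger date 2010-03-29 + 90 calendar days = 2010-06-27.
Because 2010-06-27 is a Sunday, the deadline becomes 2010-06-28 (Monday).
The 15-business-day extension runs from 2010-06-28 to 2010-07-19.
2010-07-19 (Monday) is already a business day.
The final due date is 2010-07-19.

2010-07-19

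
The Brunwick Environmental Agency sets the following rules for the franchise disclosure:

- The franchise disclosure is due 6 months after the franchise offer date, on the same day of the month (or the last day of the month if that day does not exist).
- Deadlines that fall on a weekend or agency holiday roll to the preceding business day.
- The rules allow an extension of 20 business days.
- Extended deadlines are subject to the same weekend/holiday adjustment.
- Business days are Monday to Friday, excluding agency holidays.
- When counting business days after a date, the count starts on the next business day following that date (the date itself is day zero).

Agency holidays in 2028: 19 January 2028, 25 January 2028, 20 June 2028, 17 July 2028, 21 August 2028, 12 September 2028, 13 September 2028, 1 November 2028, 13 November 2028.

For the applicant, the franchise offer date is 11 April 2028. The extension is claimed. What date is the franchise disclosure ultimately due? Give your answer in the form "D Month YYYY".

Moving 6 months forward from 11 April 2028 on the corresponding day gives 11 October 2028.
11 October 2028 falls on a Wednesday, which is a business day, so no adjustment is needed.
Counting 20 further business days from 11 October 2028 reaches 9 November 2028.
9 November 2028 is a Thursday and not a listed holiday, so it stands.
The final due date is 9 November 2028.

9 November 2028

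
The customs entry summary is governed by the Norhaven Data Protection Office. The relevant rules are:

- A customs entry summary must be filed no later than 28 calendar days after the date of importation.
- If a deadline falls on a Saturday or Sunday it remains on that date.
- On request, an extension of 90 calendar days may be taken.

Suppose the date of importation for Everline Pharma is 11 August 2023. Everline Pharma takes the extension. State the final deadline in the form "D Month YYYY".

Adding 28 calendar days to 11 August 2023 gives 8 September 2023.
8 September 2023 is a Friday; no weekend or holiday adjustment applies.
Applying the 90-calendar-day extension: 8 September 2023 + 90 days = 7 December 2023.
7 December 2023 is a Thursday; no weekend or holiday adjustment applies.
The final due date is 7 December 2023.

7 December 2023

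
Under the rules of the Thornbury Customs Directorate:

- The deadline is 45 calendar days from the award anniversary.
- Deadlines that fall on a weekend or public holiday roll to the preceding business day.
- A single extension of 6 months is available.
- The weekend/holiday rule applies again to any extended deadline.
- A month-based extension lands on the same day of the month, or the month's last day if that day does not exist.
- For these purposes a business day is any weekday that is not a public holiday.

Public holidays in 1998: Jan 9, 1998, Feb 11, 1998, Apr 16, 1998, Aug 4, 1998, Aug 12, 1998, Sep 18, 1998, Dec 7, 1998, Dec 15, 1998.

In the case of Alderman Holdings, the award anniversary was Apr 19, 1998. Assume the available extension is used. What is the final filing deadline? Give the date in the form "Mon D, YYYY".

Dec 3, 1998

45 calendar days after Apr 19, 1998 is Jun 3, 1998.
Jun 3, 1998 (Wednesday) is already a business day.
Add 6 months to Jun 3, 1998: Dec 3, 1998.
Since Dec 3, 1998 is a Thursday and not a holiday, the date is unchanged.
Deadline: Dec 3, 1998.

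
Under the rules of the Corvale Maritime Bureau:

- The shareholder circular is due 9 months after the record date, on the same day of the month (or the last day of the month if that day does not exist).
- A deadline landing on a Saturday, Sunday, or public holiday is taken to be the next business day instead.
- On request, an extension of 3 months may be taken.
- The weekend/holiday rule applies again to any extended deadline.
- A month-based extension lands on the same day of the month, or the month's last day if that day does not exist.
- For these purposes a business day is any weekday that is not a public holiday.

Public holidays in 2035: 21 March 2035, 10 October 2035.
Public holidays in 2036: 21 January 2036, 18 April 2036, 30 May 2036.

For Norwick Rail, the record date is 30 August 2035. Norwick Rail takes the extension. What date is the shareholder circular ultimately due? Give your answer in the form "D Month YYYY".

2 September 2036

9 months from 30 August 2035 is 30 May 2036.
Because 30 May 2036 is a listed holiday, the deadline becomes 2 June 2036 (Monday).
Applying the 3 months extension: 3 months after 2 June 2036 is 2 September 2036.
2 September 2036 falls on a Tuesday, which is a business day, so no adjustment is needed.
So the filing is due 2 September 2036.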